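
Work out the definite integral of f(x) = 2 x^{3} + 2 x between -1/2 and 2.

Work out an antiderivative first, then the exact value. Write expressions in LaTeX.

The substitution u = - \frac{x^{2}}{2} - \frac{1}{2} works: f is exactly (dF/du)*(du/dx) for that inner function.
F(x) = 2 \left(- \frac{x^{2}}{2} - \frac{1}{2}\right)^{2} is an antiderivative of f.
Check: d/dx[2 \left(- \frac{x^{2}}{2} - \frac{1}{2}\right)^{2}] = 2 x^{3} + 2 x = f(x).
F(2) = \frac{25}{2}; F(-1/2) = \frac{25}{32}.
Integral = F(2) - F(-1/2) = \frac{375}{32}.

Antiderivative: F(x) = 2 \left(- \frac{x^{2}}{2} - \frac{1}{2}\right)^{2}; value = \frac{375}{32}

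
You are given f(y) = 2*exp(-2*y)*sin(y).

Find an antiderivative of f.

An antiderivative is F(y) = -2*(2*sin(y) + cos(y))*exp(-2*y)/5.

Whatever form F(y) takes, F'(y) = f(y) is non-negotiable.
Check: d/dy[-2*(2*sin(y) + cos(y))*exp(-2*y)/5] = 2*exp(-2*y)*sin(y) = f(y).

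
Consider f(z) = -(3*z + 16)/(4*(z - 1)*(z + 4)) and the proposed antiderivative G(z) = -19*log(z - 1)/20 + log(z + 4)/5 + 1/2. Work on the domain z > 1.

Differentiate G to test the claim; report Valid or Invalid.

Valid - differentiating G returns exactly f.

d/dz[G] = (-3*z - 16)/(4*z**2 + 12*z - 16)
This equals f(z) exactly, so the claim holds.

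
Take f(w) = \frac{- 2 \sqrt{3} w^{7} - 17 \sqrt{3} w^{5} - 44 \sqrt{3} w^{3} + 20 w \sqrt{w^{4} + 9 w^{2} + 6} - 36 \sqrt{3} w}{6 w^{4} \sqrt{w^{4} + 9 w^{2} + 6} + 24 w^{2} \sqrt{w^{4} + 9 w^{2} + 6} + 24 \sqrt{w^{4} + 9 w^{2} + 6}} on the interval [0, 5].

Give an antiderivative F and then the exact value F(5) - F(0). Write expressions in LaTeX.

Whatever form F(w) takes, F'(w) = f(w) is non-negotiable.
F(w) = - \frac{\sqrt{\frac{w^{4}}{3} + 3 w^{2} + 2}}{2} - \frac{5}{3 w^{2} + 6} is an antiderivative of f.
Check: d/dw[- \frac{\sqrt{\frac{w^{4}}{3} + 3 w^{2} + 2}}{2} - \frac{5}{3 w^{2} + 6}] = \frac{- 2 \sqrt{3} w^{7} - 17 \sqrt{3} w^{5} - 44 \sqrt{3} w^{3} + 20 w \sqrt{w^{4} + 9 w^{2} + 6} - 36 \sqrt{3} w}{6 w^{4} \sqrt{w^{4} + 9 w^{2} + 6} + 24 w^{2} \sqrt{w^{4} + 9 w^{2} + 6} + 24 \sqrt{w^{4} + 9 w^{2} + 6}} = f(w).
F(5) = - \frac{\sqrt{642}}{3} - \frac{5}{81}; F(0) = - \frac{5}{6} - \frac{\sqrt{2}}{2}.
Integral = F(5) - F(0) = - \frac{\sqrt{642}}{3} + \frac{\sqrt{2}}{2} + \frac{125}{162}.

Antiderivative: F(w) = - \frac{\sqrt{\frac{w^{4}}{3} + 3 w^{2} + 2}}{2} - \frac{5}{3 w^{2} + 6}; value = - \frac{\sqrt{642}}{3} + \frac{\sqrt{2}}{2} + \frac{125}{162}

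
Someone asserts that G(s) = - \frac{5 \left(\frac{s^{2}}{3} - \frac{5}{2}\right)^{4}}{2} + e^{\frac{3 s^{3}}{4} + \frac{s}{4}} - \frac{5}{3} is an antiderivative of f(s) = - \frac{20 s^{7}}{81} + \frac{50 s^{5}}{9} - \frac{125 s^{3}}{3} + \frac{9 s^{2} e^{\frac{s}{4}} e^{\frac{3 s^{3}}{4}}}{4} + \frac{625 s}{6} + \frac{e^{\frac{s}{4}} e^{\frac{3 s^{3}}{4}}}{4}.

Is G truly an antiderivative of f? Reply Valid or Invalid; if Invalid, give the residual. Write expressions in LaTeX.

Valid - differentiating G returns exactly f.

d/ds[G] = - \frac{20 s^{7}}{81} + \frac{50 s^{5}}{9} - \frac{125 s^{3}}{3} + \frac{9 s^{2} e^{\frac{s}{4}} e^{\frac{3 s^{3}}{4}}}{4} + \frac{625 s}{6} + \frac{e^{\frac{s}{4}} e^{\frac{3 s^{3}}{4}}}{4}
This equals f(s) exactly, so the claim holds.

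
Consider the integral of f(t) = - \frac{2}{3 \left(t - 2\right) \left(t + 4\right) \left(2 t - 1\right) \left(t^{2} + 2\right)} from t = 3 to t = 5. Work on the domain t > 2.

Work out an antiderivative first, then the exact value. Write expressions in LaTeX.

Antiderivative: F(t) = - \frac{\log{\left(t - 2 \right)}}{162} + \frac{16 \log{\left(t - \frac{1}{2} \right)}}{729} - \frac{\log{\left(t + 4 \right)}}{1458} - \frac{11 \log{\left(t^{2} + 2 \right)}}{1458} - \frac{\sqrt{2} \operatorname{atan}{\left(\frac{\sqrt{2} t}{2} \right)}}{1458}; value = - \frac{11 \log{\left(27 \right)}}{1458} - \frac{16 \log{\left(\frac{5}{2} \right)}}{729} - \frac{\log{\left(3 \right)}}{162} - \frac{\log{\left(9 \right)}}{1458} - \frac{\sqrt{2} \operatorname{atan}{\left(\frac{5 \sqrt{2}}{2} \right)}}{1458} + \frac{\sqrt{2} \operatorname{atan}{\left(\frac{3 \sqrt{2}}{2} \right)}}{1458} + \frac{\log{\left(7 \right)}}{1458} + \frac{11 \log{\left(11 \right)}}{1458} + \frac{16 \log{\left(\frac{9}{2} \right)}}{729}

The denominator factors as 3 \left(t - 2\right) \left(t + 4\right) \left(2 t - 1\right) \left(t^{2} + 2\right); partial fractions split f into directly integrable pieces: - \frac{11 t + 1}{729 \left(t^{2} + 2\right)} + \frac{32}{729 \left(2 t - 1\right)} - \frac{1}{1458 \left(t + 4\right)} - \frac{1}{162 \left(t - 2\right)}.
F(t) = - \frac{\log{\left(t - 2 \right)}}{162} + \frac{16 \log{\left(t - \frac{1}{2} \right)}}{729} - \frac{\log{\left(t + 4 \right)}}{1458} - \frac{11 \log{\left(t^{2} + 2 \right)}}{1458} - \frac{\sqrt{2} \operatorname{atan}{\left(\frac{\sqrt{2} t}{2} \right)}}{1458} is an antiderivative of f.
Check: d/dt[- \frac{\log{\left(t - 2 \right)}}{162} + \frac{16 \log{\left(t - \frac{1}{2} \right)}}{729} - \frac{\log{\left(t + 4 \right)}}{1458} - \frac{11 \log{\left(t^{2} + 2 \right)}}{1458} - \frac{\sqrt{2} \operatorname{atan}{\left(\frac{\sqrt{2} t}{2} \right)}}{1458}] = - \frac{2}{6 t^{5} + 9 t^{4} - 42 t^{3} + 42 t^{2} - 108 t + 48}, which equals f(t).
F(5) = - \frac{11 \log{\left(27 \right)}}{1458} - \frac{\log{\left(3 \right)}}{162} - \frac{\log{\left(9 \right)}}{1458} - \frac{\sqrt{2} \operatorname{atan}{\left(\frac{5 \sqrt{2}}{2} \right)}}{1458} + \frac{16 \log{\left(\frac{9}{2} \right)}}{729}; F(3) = - \frac{11 \log{\left(11 \right)}}{1458} - \frac{\log{\left(7 \right)}}{1458} - \frac{\sqrt{2} \operatorname{atan}{\left(\frac{3 \sqrt{2}}{2} \right)}}{1458} + \frac{16 \log{\left(\frac{5}{2} \right)}}{729}.
Integral = F(5) - F(3) = - \frac{11 \log{\left(27 \right)}}{1458} - \frac{16 \log{\left(\frac{5}{2} \right)}}{729} - \frac{\log{\left(3 \right)}}{162} - \frac{\log{\left(9 \right)}}{1458} - \frac{\sqrt{2} \operatorname{atan}{\left(\frac{5 \sqrt{2}}{2} \right)}}{1458} + \frac{\sqrt{2} \operatorname{atan}{\left(\frac{3 \sqrt{2}}{2} \right)}}{1458} + \frac{\log{\left(7 \right)}}{1458} + \frac{11 \log{\left(11 \right)}}{1458} + \frac{16 \log{\left(\frac{9}{2} \right)}}{729}.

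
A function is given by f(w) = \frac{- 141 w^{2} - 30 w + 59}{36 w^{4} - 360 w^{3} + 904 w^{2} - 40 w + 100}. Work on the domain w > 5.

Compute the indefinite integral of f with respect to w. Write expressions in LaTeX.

Recover f(w) by differentiating a candidate F(w); any mismatch rules it out.
Check: d/dw[\frac{\operatorname{atan}{\left(3 w \right)}}{4} + \frac{4}{w - 5}] = \frac{- 141 w^{2} - 30 w + 59}{36 w^{4} - 360 w^{3} + 904 w^{2} - 40 w + 100} = f(w).

F(w) = \frac{\operatorname{atan}{\left(3 w \right)}}{4} + \frac{4}{w - 5} + C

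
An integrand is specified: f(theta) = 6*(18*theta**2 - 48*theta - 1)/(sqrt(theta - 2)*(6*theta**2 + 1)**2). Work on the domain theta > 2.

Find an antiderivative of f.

An antiderivative is F(theta) = -12*sqrt(theta - 2)/(6*theta**2 + 1).

Recognize the product-rule pattern: f = u'v + uv' with u = -6/(3*theta**2 + 1/2), v = sqrt(theta - 2), so integration by parts undoes it.
Check: d/dtheta[-12*sqrt(theta - 2)/(6*theta**2 + 1)] = (108*theta**2 - 288*theta - 6)/(36*theta**4*sqrt(theta - 2) + 12*theta**2*sqrt(theta - 2) + sqrt(theta - 2)), which equals f(theta).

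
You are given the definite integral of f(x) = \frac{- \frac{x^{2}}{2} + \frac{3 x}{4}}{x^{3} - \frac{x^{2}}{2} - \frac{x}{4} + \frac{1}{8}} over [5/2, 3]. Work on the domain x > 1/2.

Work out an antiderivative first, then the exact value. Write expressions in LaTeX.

Antiderivative: F(x) = - \frac{2 x \log{\left(2 x + 1 \right)} - \log{\left(2 x + 1 \right)} + 1}{2 \left(2 x - 1\right)}; value = - \frac{\log{\left(7 \right)}}{2} + \frac{1}{40} + \frac{\log{\left(6 \right)}}{2}

Factor the denominator (\left(2 x - 1\right)^{2} \left(2 x + 1\right)) and decompose: f = - \frac{1}{2 x + 1} + \frac{1}{\left(2 x - 1\right)^{2}}; each piece integrates to a log, atan, or power term.
F(x) = - \frac{2 x \log{\left(2 x + 1 \right)} - \log{\left(2 x + 1 \right)} + 1}{2 \left(2 x - 1\right)} is an antiderivative of f.
Check: d/dx[- \frac{2 x \log{\left(2 x + 1 \right)} - \log{\left(2 x + 1 \right)} + 1}{2 \left(2 x - 1\right)}] = \frac{- 4 x^{2} + 6 x}{8 x^{3} - 4 x^{2} - 2 x + 1}, which equals f(x).
F(3) = - \frac{\log{\left(7 \right)}}{2} - \frac{1}{10}; F(5/2) = - \frac{\log{\left(6 \right)}}{2} - \frac{1}{8}.
Integral = F(3) - F(5/2) = - \frac{\log{\left(7 \right)}}{2} + \frac{1}{40} + \frac{\log{\left(6 \right)}}{2}.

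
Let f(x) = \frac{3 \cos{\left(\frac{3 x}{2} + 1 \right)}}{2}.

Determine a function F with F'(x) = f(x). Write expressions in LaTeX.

Whatever form F(x) takes, F'(x) = f(x) is non-negotiable.
Check: d/dx[\sin{\left(\frac{3 x}{2} + 1 \right)}] = \frac{3 \cos{\left(\frac{3 x}{2} + 1 \right)}}{2} = f(x).

An antiderivative is F(x) = \sin{\left(\frac{3 x}{2} + 1 \right)}.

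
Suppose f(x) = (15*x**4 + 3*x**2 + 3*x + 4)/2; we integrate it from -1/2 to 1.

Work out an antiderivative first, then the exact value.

For F(x) to be correct the identity F'(x) - f(x) = 0 must hold.
F(x) = x*(6*x**4 + 2*x**2 + 3*x + 8)/4 is an antiderivative of f.
Check: d/dx[x*(6*x**4 + 2*x**2 + 3*x + 8)/4] = 15*x**4/2 + 3*x**2/2 + 3*x/2 + 2, which equals f(x).
F(1) = 19/4; F(-1/2) = -59/64.
Integral = F(1) - F(-1/2) = 363/64.

Antiderivative: F(x) = x*(6*x**4 + 2*x**2 + 3*x + 8)/4; value = 363/64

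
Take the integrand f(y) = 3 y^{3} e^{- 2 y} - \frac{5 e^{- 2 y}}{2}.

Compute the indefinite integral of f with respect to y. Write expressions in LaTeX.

F(y) = \frac{\left(- 12 y^{3} - 18 y^{2} - 18 y + 1\right) e^{- 2 y}}{8} + C

f has the shape u'v + uv' for u = - \frac{3 y^{3}}{2} - \frac{9 y^{2}}{4} - \frac{9 y}{4} + \frac{1}{8} and v = e^{- 2 y} — it is the derivative of the product u*v.
Check: d/dy[\frac{\left(- 12 y^{3} - 18 y^{2} - 18 y + 1\right) e^{- 2 y}}{8}] = \frac{\left(6 y^{3} - 5\right) e^{- 2 y}}{2}, which equals f(y).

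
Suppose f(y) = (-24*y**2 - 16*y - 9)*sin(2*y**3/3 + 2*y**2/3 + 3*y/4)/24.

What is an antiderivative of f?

An antiderivative is F(y) = cos(2*y**3/3 + 2*y**2/3 + 3*y/4)/2.

f matches the chain-rule pattern g'(h)*h' with inner function h(y) = 2*y**3/3 + 2*y**2/3 + 3*y/4; substituting u = h(y) collapses the integral.
Check: d/dy[cos(2*y**3/3 + 2*y**2/3 + 3*y/4)/2] = -y**2*sin(2*y**3/3 + 2*y**2/3 + 3*y/4) - 2*y*sin(2*y**3/3 + 2*y**2/3 + 3*y/4)/3 - 3*sin(2*y**3/3 + 2*y**2/3 + 3*y/4)/8, which equals f(y).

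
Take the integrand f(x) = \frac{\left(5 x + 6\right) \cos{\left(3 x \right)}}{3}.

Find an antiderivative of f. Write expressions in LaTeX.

Since d/dx undoes antidifferentiation here, F'(x) = f(x) is required of F(x).
Check: d/dx[\frac{5 x \sin{\left(3 x \right)}}{9} + \frac{2 \sin{\left(3 x \right)}}{3} + \frac{5 \cos{\left(3 x \right)}}{27}] = \frac{5 x \cos{\left(3 x \right)}}{3} + 2 \cos{\left(3 x \right)}, which equals f(x).

An antiderivative is F(x) = \frac{5 x \sin{\left(3 x \right)}}{9} + \frac{2 \sin{\left(3 x \right)}}{3} + \frac{5 \cos{\left(3 x \right)}}{27}.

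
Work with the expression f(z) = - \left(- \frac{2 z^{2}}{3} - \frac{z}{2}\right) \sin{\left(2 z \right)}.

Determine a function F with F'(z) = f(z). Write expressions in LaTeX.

Since d/dz undoes antidifferentiation here, F'(z) = f(z) is required of F(z).
Check: d/dz[\frac{- 8 z^{2} \cos{\left(2 z \right)} + 8 z \sin{\left(2 z \right)} - 6 z \cos{\left(2 z \right)} + 3 \sin{\left(2 z \right)} + 4 \cos{\left(2 z \right)}}{24}] = \frac{2 z^{2} \sin{\left(2 z \right)}}{3} + \frac{z \sin{\left(2 z \right)}}{2}, which equals f(z).

An antiderivative is F(z) = \frac{- 8 z^{2} \cos{\left(2 z \right)} + 8 z \sin{\left(2 z \right)} - 6 z \cos{\left(2 z \right)} + 3 \sin{\left(2 z \right)} + 4 \cos{\left(2 z \right)}}{24}.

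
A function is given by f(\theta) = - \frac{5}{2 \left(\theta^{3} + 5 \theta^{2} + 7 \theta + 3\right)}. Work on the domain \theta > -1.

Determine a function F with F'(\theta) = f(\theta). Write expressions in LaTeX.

An antiderivative is F(\theta) = \frac{5 \log{\left(\theta + 1 \right)}}{8} - \frac{5 \log{\left(\theta + 3 \right)}}{8} + \frac{5}{4 \theta + 4}.

Factor the denominator (2 \left(\theta + 1\right)^{2} \left(\theta + 3\right)) and decompose: f = - \frac{5}{8 \left(\theta + 3\right)} + \frac{5}{8 \left(\theta + 1\right)} - \frac{5}{4 \left(\theta + 1\right)^{2}}; each piece integrates to a log, atan, or power term.
Check: d/d\theta[\frac{5 \log{\left(\theta + 1 \right)}}{8} - \frac{5 \log{\left(\theta + 3 \right)}}{8} + \frac{5}{4 \theta + 4}] = - \frac{5}{2 \theta^{3} + 10 \theta^{2} + 14 \theta + 6}, which equals f(\theta).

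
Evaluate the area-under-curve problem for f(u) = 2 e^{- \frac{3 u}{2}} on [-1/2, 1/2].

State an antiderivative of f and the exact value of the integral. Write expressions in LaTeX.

Check any antiderivative F(u) by computing F'(u) and comparing it with f(u).
F(u) = - \frac{4 e^{- \frac{3 u}{2}}}{3} is an antiderivative of f.
Check: d/du[- \frac{4 e^{- \frac{3 u}{2}}}{3}] = 2 e^{- \frac{3 u}{2}} = f(u).
F(1/2) = - \frac{4}{3 e^{\frac{3}{4}}}; F(-1/2) = - \frac{4 e^{\frac{3}{4}}}{3}.
Integral = F(1/2) - F(-1/2) = - \frac{4}{3 e^{\frac{3}{4}}} + \frac{4 e^{\frac{3}{4}}}{3}.

Antiderivative: F(u) = - \frac{4 e^{- \frac{3 u}{2}}}{3}; value = - \frac{4}{3 e^{\frac{3}{4}}} + \frac{4 e^{\frac{3}{4}}}{3}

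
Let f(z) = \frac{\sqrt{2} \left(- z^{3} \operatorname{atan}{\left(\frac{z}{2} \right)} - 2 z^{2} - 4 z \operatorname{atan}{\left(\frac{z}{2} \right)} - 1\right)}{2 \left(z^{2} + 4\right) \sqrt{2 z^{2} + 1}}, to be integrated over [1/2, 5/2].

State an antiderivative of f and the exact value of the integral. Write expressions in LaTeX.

f has the shape u'v + uv' for u = - \frac{\sqrt{z^{2} + \frac{1}{2}}}{2} and v = \operatorname{atan}{\left(\frac{z}{2} \right)} — it is the derivative of the product u*v.
F(z) = - \frac{\sqrt{2} \sqrt{2 z^{2} + 1} \operatorname{atan}{\left(\frac{z}{2} \right)}}{4} is an antiderivative of f.
Check: d/dz[- \frac{\sqrt{2} \sqrt{2 z^{2} + 1} \operatorname{atan}{\left(\frac{z}{2} \right)}}{4}] = \frac{- \sqrt{2} z^{3} \operatorname{atan}{\left(\frac{z}{2} \right)} - 2 \sqrt{2} z^{2} - 4 \sqrt{2} z \operatorname{atan}{\left(\frac{z}{2} \right)} - \sqrt{2}}{2 z^{2} \sqrt{2 z^{2} + 1} + 8 \sqrt{2 z^{2} + 1}}, which equals f(z).
F(5/2) = - \frac{3 \sqrt{3} \operatorname{atan}{\left(\frac{5}{4} \right)}}{4}; F(1/2) = - \frac{\sqrt{3} \operatorname{atan}{\left(\frac{1}{4} \right)}}{4}.
Integral = F(5/2) - F(1/2) = - \frac{3 \sqrt{3} \operatorname{atan}{\left(\frac{5}{4} \right)}}{4} + \frac{\sqrt{3} \operatorname{atan}{\left(\frac{1}{4} \right)}}{4}.

Antiderivative: F(z) = - \frac{\sqrt{2} \sqrt{2 z^{2} + 1} \operatorname{atan}{\left(\frac{z}{2} \right)}}{4}; value = - \frac{3 \sqrt{3} \operatorname{atan}{\left(\frac{5}{4} \right)}}{4} + \frac{\sqrt{3} \operatorname{atan}{\left(\frac{1}{4} \right)}}{4}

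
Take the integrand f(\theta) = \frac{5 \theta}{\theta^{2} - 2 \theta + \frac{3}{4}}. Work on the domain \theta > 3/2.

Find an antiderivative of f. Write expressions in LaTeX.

Factor the denominator (\left(2 \theta - 3\right) \left(2 \theta - 1\right)) and decompose: f = - \frac{5}{2 \theta - 1} + \frac{15}{2 \theta - 3}; each piece integrates to a log, atan, or power term.
Check: d/d\theta[\frac{15 \log{\left(\theta - \frac{3}{2} \right)}}{2} - \frac{5 \log{\left(\theta - \frac{1}{2} \right)}}{2}] = \frac{20 \theta}{4 \theta^{2} - 8 \theta + 3}, which equals f(\theta).

An antiderivative is F(\theta) = \frac{15 \log{\left(\theta - \frac{3}{2} \right)}}{2} - \frac{5 \log{\left(\theta - \frac{1}{2} \right)}}{2}.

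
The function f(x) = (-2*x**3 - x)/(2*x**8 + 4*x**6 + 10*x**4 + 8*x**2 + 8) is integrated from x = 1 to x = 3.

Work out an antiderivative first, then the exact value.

Antiderivative: F(x) = 1/(4*x**4 + 4*x**2 + 8); value = -11/184

f matches the chain-rule pattern g'(h)*h' with inner function h(x) = x**4 + x**2 + 2; substituting u = h(x) collapses the integral.
F(x) = 1/(4*x**4 + 4*x**2 + 8) is an antiderivative of f.
Check: d/dx[1/(4*x**4 + 4*x**2 + 8)] = (-2*x**3 - x)/(2*x**8 + 4*x**6 + 10*x**4 + 8*x**2 + 8) = f(x).
F(3) = 1/368; F(1) = 1/16.
Integral = F(3) - F(1) = -11/184.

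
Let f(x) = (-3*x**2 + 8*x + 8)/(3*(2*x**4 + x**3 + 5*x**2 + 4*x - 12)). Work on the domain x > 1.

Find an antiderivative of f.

An antiderivative is F(x) = 13*log(x - 1)/75 + 43*log(x + 3/2)/375 - 18*log(x**2 + 4)/125 - 94*atan(x/2)/375.

The denominator factors as 3*(x - 1)*(2*x + 3)*(x**2 + 4); partial fractions split f into directly integrable pieces: -4*(27*x + 47)/(375*(x**2 + 4)) + 86/(375*(2*x + 3)) + 13/(75*(x - 1)).
Check: d/dx[13*log(x - 1)/75 + 43*log(x + 3/2)/375 - 18*log(x**2 + 4)/125 - 94*atan(x/2)/375] = (-3*x**2 + 8*x + 8)/(6*x**4 + 3*x**3 + 15*x**2 + 12*x - 36), which equals f(x).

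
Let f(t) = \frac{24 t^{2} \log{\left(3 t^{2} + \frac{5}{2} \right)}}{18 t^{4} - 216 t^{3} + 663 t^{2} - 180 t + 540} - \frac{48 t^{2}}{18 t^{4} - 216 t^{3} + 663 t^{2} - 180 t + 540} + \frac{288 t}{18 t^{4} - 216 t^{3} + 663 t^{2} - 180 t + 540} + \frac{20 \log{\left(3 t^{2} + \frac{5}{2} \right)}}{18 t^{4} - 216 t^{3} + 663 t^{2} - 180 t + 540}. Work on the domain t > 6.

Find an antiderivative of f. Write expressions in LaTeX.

An antiderivative is F(t) = - \frac{4 \log{\left(3 t^{2} + \frac{5}{2} \right)}}{3 \left(t - 6\right)}.

f has the shape u'v + uv' for u = - \frac{4}{3 \left(t - 6\right)} and v = \log{\left(3 t^{2} + \frac{5}{2} \right)} — it is the derivative of the product u*v.
Check: d/dt[- \frac{4 \log{\left(3 t^{2} + \frac{5}{2} \right)}}{3 \left(t - 6\right)}] = \frac{24 t^{2} \log{\left(3 t^{2} + \frac{5}{2} \right)} - 48 t^{2} + 288 t + 20 \log{\left(3 t^{2} + \frac{5}{2} \right)}}{18 t^{4} - 216 t^{3} + 663 t^{2} - 180 t + 540}, which equals f(t).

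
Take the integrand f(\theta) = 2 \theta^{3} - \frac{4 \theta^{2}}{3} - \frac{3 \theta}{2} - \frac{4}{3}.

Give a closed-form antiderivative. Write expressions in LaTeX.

Integrate term by term and add the pieces.
Check: d/d\theta[\frac{\theta^{4}}{2} - \frac{4 \theta^{3}}{9} - \frac{3 \theta^{2}}{4} - \frac{4 \theta}{3}] = 2 \theta^{3} - \frac{4 \theta^{2}}{3} - \frac{3 \theta}{2} - \frac{4}{3} = f(\theta).

An antiderivative is F(\theta) = \frac{\theta^{4}}{2} - \frac{4 \theta^{3}}{9} - \frac{3 \theta^{2}}{4} - \frac{4 \theta}{3}.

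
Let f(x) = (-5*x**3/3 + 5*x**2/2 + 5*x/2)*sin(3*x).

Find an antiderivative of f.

An antiderivative is F(x) = 5*x**3*cos(3*x)/9 - 5*x**2*sin(3*x)/9 - 5*x**2*cos(3*x)/6 + 5*x*sin(3*x)/9 - 65*x*cos(3*x)/54 + 65*sin(3*x)/162 + 5*cos(3*x)/27.

Whatever form F(x) takes, F'(x) = f(x) is non-negotiable.
Check: d/dx[5*x**3*cos(3*x)/9 - 5*x**2*sin(3*x)/9 - 5*x**2*cos(3*x)/6 + 5*x*sin(3*x)/9 - 65*x*cos(3*x)/54 + 65*sin(3*x)/162 + 5*cos(3*x)/27] = -5*x**3*sin(3*x)/3 + 5*x**2*sin(3*x)/2 + 5*x*sin(3*x)/2, which equals f(x).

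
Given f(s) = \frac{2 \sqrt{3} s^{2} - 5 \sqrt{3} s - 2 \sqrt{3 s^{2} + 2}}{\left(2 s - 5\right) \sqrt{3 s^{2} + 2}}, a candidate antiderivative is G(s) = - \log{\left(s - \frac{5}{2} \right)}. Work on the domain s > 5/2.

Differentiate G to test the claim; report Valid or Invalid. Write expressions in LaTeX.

Invalid: d/ds[G] - f = - \frac{\sqrt{3} s}{\sqrt{3 s^{2} + 2}}, which is not 0.

d/ds[G] = - \frac{2}{2 s - 5}
d/ds[G] - f(s) = - \frac{\sqrt{3} s}{\sqrt{3 s^{2} + 2}} != 0.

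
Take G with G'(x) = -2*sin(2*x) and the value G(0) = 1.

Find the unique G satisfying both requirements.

A candidate passes only if d/dx[G] lands on the given G'(x) exactly.
A general antiderivative is cos(2*x) + C.
The condition gives C = 1 - (1) = 0.
So G(x) = cos(2*x).
Check: d/dx[cos(2*x)] = -2*sin(2*x) = G'(x).

G(x) = cos(2*x)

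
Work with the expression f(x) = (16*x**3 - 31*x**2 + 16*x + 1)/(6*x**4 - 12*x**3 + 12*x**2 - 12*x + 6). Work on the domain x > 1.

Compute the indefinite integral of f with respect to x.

F(x) = (8*x*log(x**2 + 1) + 8*x*log(2) - 8*log(x**2 + 1) - 8*log(2) - 1)/(6*x - 6) + C

Differentiate the proposed F(x) back; it has to land on f(x) exactly.
Check: d/dx[(8*x*log(x**2 + 1) + 8*x*log(2) - 8*log(x**2 + 1) - 8*log(2) - 1)/(6*x - 6)] = (16*x**3 - 31*x**2 + 16*x + 1)/(6*x**4 - 12*x**3 + 12*x**2 - 12*x + 6) = f(x).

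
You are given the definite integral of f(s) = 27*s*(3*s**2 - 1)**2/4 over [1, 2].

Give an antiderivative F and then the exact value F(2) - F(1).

The substitution u = 3*s**2/2 - 1/2 works: f is exactly (dF/du)*(du/ds) for that inner function.
F(s) = 3*(3*s**2/2 - 1/2)**3 is an antiderivative of f.
Check: d/ds[3*(3*s**2/2 - 1/2)**3] = 243*s**5/4 - 81*s**3/2 + 27*s/4, which equals f(s).
F(2) = 3993/8; F(1) = 3.
Integral = F(2) - F(1) = 3969/8.

Antiderivative: F(s) = 3*(3*s**2/2 - 1/2)**3; value = 3969/8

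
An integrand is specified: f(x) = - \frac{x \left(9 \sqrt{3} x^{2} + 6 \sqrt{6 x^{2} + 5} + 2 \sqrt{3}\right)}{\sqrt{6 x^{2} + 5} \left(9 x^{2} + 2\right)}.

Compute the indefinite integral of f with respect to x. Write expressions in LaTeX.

F(x) = - \frac{\sqrt{2 x^{2} + \frac{5}{3}}}{2} - \frac{\log{\left(\frac{3 x^{2}}{2} + \frac{1}{3} \right)}}{3} + C

For F(x) to be correct the identity F'(x) - f(x) = 0 must hold.
Check: d/dx[- \frac{\sqrt{2 x^{2} + \frac{5}{3}}}{2} - \frac{\log{\left(\frac{3 x^{2}}{2} + \frac{1}{3} \right)}}{3}] = \frac{- 9 \sqrt{3} x^{3} - 6 x \sqrt{6 x^{2} + 5} - 2 \sqrt{3} x}{9 x^{2} \sqrt{6 x^{2} + 5} + 2 \sqrt{6 x^{2} + 5}}, which equals f(x).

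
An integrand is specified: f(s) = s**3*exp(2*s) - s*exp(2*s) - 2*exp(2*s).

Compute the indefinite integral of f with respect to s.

F(s) = (4*s**3 - 6*s**2 + 2*s - 9)*exp(2*s)/8 + C

f has the shape u'v + uv' for u = s**3/2 - 3*s**2/4 + s/4 - 9/8 and v = exp(2*s) — it is the derivative of the product u*v.
Check: d/ds[(4*s**3 - 6*s**2 + 2*s - 9)*exp(2*s)/8] = s**3*exp(2*s) - s*exp(2*s) - 2*exp(2*s) = f(s).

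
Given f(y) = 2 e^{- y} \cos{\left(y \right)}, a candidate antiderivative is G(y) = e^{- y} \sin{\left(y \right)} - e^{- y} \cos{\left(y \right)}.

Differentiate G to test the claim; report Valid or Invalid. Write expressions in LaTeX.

d/dy[G] = 2 e^{- y} \cos{\left(y \right)}
This equals f(y) exactly, so the claim holds.

Valid. The derivative of G reproduces f.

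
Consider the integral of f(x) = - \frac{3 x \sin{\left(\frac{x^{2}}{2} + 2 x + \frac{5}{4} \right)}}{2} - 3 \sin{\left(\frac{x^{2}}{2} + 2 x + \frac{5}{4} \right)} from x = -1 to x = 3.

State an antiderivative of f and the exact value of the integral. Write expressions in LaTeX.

Antiderivative: F(x) = \frac{3 \cos{\left(\frac{x^{2}}{2} + 2 x + \frac{5}{4} \right)}}{2}; value = - \frac{3 \cos{\left(\frac{1}{4} \right)}}{2} + \frac{3 \cos{\left(\frac{47}{4} \right)}}{2}

f matches the chain-rule pattern g'(h)*h' with inner function h(x) = \frac{x^{2}}{2} + 2 x + \frac{5}{4}; substituting u = h(x) collapses the integral.
F(x) = \frac{3 \cos{\left(\frac{x^{2}}{2} + 2 x + \frac{5}{4} \right)}}{2} is an antiderivative of f.
Check: d/dx[\frac{3 \cos{\left(\frac{x^{2}}{2} + 2 x + \frac{5}{4} \right)}}{2}] = - \frac{3 x \sin{\left(\frac{x^{2}}{2} + 2 x + \frac{5}{4} \right)}}{2} - 3 \sin{\left(\frac{x^{2}}{2} + 2 x + \frac{5}{4} \right)} = f(x).
F(3) = \frac{3 \cos{\left(\frac{47}{4} \right)}}{2}; F(-1) = \frac{3 \cos{\left(\frac{1}{4} \right)}}{2}.
Integral = F(3) - F(-1) = - \frac{3 \cos{\left(\frac{1}{4} \right)}}{2} + \frac{3 \cos{\left(\frac{47}{4} \right)}}{2}.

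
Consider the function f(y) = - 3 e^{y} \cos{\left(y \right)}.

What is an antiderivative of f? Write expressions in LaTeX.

An antiderivative is F(y) = \frac{3 \left(- \sin{\left(y \right)} - \cos{\left(y \right)}\right) e^{y}}{2}.

Recover f(y) by differentiating a candidate F(y); any mismatch rules it out.
Check: d/dy[\frac{3 \left(- \sin{\left(y \right)} - \cos{\left(y \right)}\right) e^{y}}{2}] = - 3 e^{y} \cos{\left(y \right)} = f(y).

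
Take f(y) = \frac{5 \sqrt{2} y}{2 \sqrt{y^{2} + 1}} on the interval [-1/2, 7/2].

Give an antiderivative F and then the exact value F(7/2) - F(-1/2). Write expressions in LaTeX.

Antiderivative: F(y) = \frac{5 \sqrt{2} \sqrt{y^{2} + 1}}{2}; value = - \frac{5 \sqrt{10}}{4} + \frac{5 \sqrt{106}}{4}

The substitution u = 2 y^{2} + 2 works: f is exactly (dF/du)*(du/dy) for that inner function.
F(y) = \frac{5 \sqrt{2} \sqrt{y^{2} + 1}}{2} is an antiderivative of f.
Check: d/dy[\frac{5 \sqrt{2} \sqrt{y^{2} + 1}}{2}] = \frac{5 \sqrt{2} y}{2 \sqrt{y^{2} + 1}} = f(y).
F(7/2) = \frac{5 \sqrt{106}}{4}; F(-1/2) = \frac{5 \sqrt{10}}{4}.
Integral = F(7/2) - F(-1/2) = - \frac{5 \sqrt{10}}{4} + \frac{5 \sqrt{106}}{4}.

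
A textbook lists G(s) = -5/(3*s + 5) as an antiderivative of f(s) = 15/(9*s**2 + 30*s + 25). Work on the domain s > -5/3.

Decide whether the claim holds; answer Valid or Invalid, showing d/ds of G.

Valid - the claim checks out under differentiation.

d/ds[G] = 15/(9*s**2 + 30*s + 25)
This equals f(s) exactly, so the claim holds.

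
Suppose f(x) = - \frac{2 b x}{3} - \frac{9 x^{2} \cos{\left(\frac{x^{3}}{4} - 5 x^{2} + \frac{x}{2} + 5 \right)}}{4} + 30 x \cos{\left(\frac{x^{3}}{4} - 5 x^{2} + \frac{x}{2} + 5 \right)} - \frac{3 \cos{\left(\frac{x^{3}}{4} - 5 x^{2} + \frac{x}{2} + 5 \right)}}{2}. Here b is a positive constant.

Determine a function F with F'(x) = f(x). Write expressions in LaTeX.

An antiderivative is F(x) = - \frac{b x^{2}}{3} - 3 \sin{\left(\frac{x^{3}}{4} - 5 x^{2} + \frac{x}{2} + 5 \right)}.

The integrand splits into summands that can be handled one at a time.
Check: d/dx[- \frac{b x^{2}}{3} - 3 \sin{\left(\frac{x^{3}}{4} - 5 x^{2} + \frac{x}{2} + 5 \right)}] = - \frac{2 b x}{3} - \frac{9 x^{2} \cos{\left(\frac{x^{3}}{4} - 5 x^{2} + \frac{x}{2} + 5 \right)}}{4} + 30 x \cos{\left(\frac{x^{3}}{4} - 5 x^{2} + \frac{x}{2} + 5 \right)} - \frac{3 \cos{\left(\frac{x^{3}}{4} - 5 x^{2} + \frac{x}{2} + 5 \right)}}{2} = f(x).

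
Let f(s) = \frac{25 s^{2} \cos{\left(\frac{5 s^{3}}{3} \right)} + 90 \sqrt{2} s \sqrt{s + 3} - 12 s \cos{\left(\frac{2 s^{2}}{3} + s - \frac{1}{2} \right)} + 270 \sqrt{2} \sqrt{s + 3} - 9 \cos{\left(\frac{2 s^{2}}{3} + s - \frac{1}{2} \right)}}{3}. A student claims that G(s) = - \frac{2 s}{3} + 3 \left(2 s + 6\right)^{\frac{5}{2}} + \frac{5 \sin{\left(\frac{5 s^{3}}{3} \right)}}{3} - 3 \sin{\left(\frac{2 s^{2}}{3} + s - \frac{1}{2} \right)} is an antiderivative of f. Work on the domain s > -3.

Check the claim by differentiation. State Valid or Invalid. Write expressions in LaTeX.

Invalid: d/ds[G] - f = - \frac{2}{3}, which is not 0.

d/ds[G] = \frac{25 s^{2} \cos{\left(\frac{5 s^{3}}{3} \right)}}{3} + 30 \sqrt{2} s \sqrt{s + 3} - 4 s \cos{\left(\frac{2 s^{2}}{3} + s - \frac{1}{2} \right)} + 90 \sqrt{2} \sqrt{s + 3} - 3 \cos{\left(\frac{2 s^{2}}{3} + s - \frac{1}{2} \right)} - \frac{2}{3}
d/ds[G] - f(s) = - \frac{2}{3} != 0.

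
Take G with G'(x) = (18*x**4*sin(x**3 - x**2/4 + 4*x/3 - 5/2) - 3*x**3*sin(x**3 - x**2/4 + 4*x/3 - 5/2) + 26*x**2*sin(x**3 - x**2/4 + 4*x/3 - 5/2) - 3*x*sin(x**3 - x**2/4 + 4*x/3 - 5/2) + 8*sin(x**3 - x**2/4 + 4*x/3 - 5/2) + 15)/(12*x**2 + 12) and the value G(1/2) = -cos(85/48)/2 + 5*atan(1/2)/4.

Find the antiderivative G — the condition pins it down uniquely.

G(x) = -cos(x**3 - x**2/4 + 4*x/3 - 5/2)/2 + 5*atan(x)/4

Recover the given G'(x) by differentiating a candidate G(x); any mismatch rules it out.
A general antiderivative is -cos(x**3 - x**2/4 + 4*x/3 - 5/2)/2 + 5*atan(x)/4 + C.
The condition gives C = -cos(85/48)/2 + 5*atan(1/2)/4 - (-cos(85/48)/2 + 5*atan(1/2)/4) = 0.
So G(x) = -cos(x**3 - x**2/4 + 4*x/3 - 5/2)/2 + 5*atan(x)/4.
Check: d/dx[-cos(x**3 - x**2/4 + 4*x/3 - 5/2)/2 + 5*atan(x)/4] = (18*x**4*sin(x**3 - x**2/4 + 4*x/3 - 5/2) - 3*x**3*sin(x**3 - x**2/4 + 4*x/3 - 5/2) + 26*x**2*sin(x**3 - x**2/4 + 4*x/3 - 5/2) - 3*x*sin(x**3 - x**2/4 + 4*x/3 - 5/2) + 8*sin(x**3 - x**2/4 + 4*x/3 - 5/2) + 15)/(12*x**2 + 12) = G'(x).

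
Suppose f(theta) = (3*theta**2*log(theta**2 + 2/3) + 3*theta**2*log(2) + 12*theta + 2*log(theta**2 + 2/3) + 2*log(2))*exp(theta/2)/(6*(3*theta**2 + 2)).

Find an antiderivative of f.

Recognize the product-rule pattern: f = u'v + uv' with u = exp(theta/2)/3, v = log(2*theta**2 + 4/3), so integration by parts undoes it.
Check: d/dtheta[exp(theta/2)*log(theta**2 + 2/3)/3 + exp(theta/2)*log(2)/3] = (3*theta**2*exp(theta/2)*log(theta**2 + 2/3) + 3*theta**2*exp(theta/2)*log(2) + 12*theta*exp(theta/2) + 2*exp(theta/2)*log(theta**2 + 2/3) + 2*exp(theta/2)*log(2))/(18*theta**2 + 12), which equals f(theta).

An antiderivative is F(theta) = exp(theta/2)*log(theta**2 + 2/3)/3 + exp(theta/2)*log(2)/3.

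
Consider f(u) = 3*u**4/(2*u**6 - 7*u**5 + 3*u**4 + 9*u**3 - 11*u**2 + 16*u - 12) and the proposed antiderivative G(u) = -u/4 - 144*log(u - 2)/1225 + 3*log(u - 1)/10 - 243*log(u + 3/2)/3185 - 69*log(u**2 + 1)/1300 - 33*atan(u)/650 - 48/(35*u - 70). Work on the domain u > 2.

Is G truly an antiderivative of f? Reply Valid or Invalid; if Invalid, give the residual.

Invalid: d/du[G] - f = -1/4, which is not 0.

d/du[G] = (-2*u**6 + 7*u**5 + 9*u**4 - 9*u**3 + 11*u**2 - 16*u + 12)/(8*u**6 - 28*u**5 + 12*u**4 + 36*u**3 - 44*u**2 + 64*u - 48)
d/du[G] - f(u) = -1/4 != 0.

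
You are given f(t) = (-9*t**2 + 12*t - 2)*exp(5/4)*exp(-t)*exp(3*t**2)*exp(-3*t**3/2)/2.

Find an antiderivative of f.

The substitution u = -3*t**3/2 + 3*t**2 - t + 5/4 works: f is exactly (dF/du)*(du/dt) for that inner function.
Check: d/dt[exp(5/4)*exp(-t)*exp(3*t**2)*exp(-3*t**3/2)] = (-9*t**2*exp(5/4)*exp(3*t**2) + 12*t*exp(5/4)*exp(3*t**2) - 2*exp(5/4)*exp(3*t**2))*exp(-t)*exp(-3*t**3/2)/2, which equals f(t).

An antiderivative is F(t) = exp(5/4)*exp(-t)*exp(3*t**2)*exp(-3*t**3/2).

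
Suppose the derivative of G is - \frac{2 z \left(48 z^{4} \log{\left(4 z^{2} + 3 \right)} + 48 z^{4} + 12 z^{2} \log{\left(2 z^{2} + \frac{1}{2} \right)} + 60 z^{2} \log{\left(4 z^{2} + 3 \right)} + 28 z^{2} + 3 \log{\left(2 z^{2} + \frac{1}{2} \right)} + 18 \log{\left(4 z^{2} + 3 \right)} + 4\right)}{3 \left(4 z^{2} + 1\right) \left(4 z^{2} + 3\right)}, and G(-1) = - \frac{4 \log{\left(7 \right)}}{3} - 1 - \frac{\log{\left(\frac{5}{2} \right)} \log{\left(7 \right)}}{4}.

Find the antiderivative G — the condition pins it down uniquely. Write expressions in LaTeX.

Recognize the product-rule pattern: G'(z) = u'v + uv' with u = - z^{2} - \frac{\log{\left(2 z^{2} + \frac{1}{2} \right)}}{4} - \frac{1}{3}, v = \log{\left(4 z^{2} + 3 \right)}, so integration by parts undoes it.
A general antiderivative is - \left(z^{2} + \frac{\log{\left(2 z^{2} + \frac{1}{2} \right)}}{4} + \frac{1}{3}\right) \log{\left(4 z^{2} + 3 \right)} + C.
The condition gives C = - \frac{4 \log{\left(7 \right)}}{3} - 1 - \frac{\log{\left(\frac{5}{2} \right)} \log{\left(7 \right)}}{4} - (- \frac{4 \log{\left(7 \right)}}{3} - \frac{\log{\left(\frac{5}{2} \right)} \log{\left(7 \right)}}{4}) = -1.
So G(z) = - z^{2} \log{\left(4 z^{2} + 3 \right)} - \frac{\log{\left(2 z^{2} + \frac{1}{2} \right)} \log{\left(4 z^{2} + 3 \right)}}{4} - \frac{\log{\left(4 z^{2} + 3 \right)}}{3} - 1.
Check: d/dz[- z^{2} \log{\left(4 z^{2} + 3 \right)} - \frac{\log{\left(2 z^{2} + \frac{1}{2} \right)} \log{\left(4 z^{2} + 3 \right)}}{4} - \frac{\log{\left(4 z^{2} + 3 \right)}}{3} - 1] = \frac{- 96 z^{5} \log{\left(4 z^{2} + 3 \right)} - 96 z^{5} - 24 z^{3} \log{\left(2 z^{2} + \frac{1}{2} \right)} - 120 z^{3} \log{\left(4 z^{2} + 3 \right)} - 56 z^{3} - 6 z \log{\left(2 z^{2} + \frac{1}{2} \right)} - 36 z \log{\left(4 z^{2} + 3 \right)} - 8 z}{48 z^{4} + 48 z^{2} + 9}, which equals G'(z).

G(z) = - z^{2} \log{\left(4 z^{2} + 3 \right)} - \frac{\log{\left(2 z^{2} + \frac{1}{2} \right)} \log{\left(4 z^{2} + 3 \right)}}{4} - \frac{\log{\left(4 z^{2} + 3 \right)}}{3} - 1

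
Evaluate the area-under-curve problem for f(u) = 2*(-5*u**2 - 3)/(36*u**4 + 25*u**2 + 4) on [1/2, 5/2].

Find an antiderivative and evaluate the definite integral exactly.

Antiderivative: F(u) = atan(3*u/2)/3 - atan(2*u); value = -atan(5) - atan(3/4)/3 + atan(15/4)/3 + pi/4

Differentiate the proposed F(u) back; it has to land on f(u) exactly.
F(u) = atan(3*u/2)/3 - atan(2*u) is an antiderivative of f.
Check: d/du[atan(3*u/2)/3 - atan(2*u)] = (-10*u**2 - 6)/(36*u**4 + 25*u**2 + 4), which equals f(u).
F(5/2) = -atan(5) + atan(15/4)/3; F(1/2) = -pi/4 + atan(3/4)/3.
Integral = F(5/2) - F(1/2) = -atan(5) - atan(3/4)/3 + atan(15/4)/3 + pi/4.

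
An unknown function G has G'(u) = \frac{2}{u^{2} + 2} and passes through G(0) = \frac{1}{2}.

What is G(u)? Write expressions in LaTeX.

G(u) = \sqrt{2} \operatorname{atan}{\left(\frac{\sqrt{2} u}{2} \right)} + \frac{1}{2}

For G(u) to be correct, d/du[G] must agree with the stated G'(u) identically.
A general antiderivative is \sqrt{2} \operatorname{atan}{\left(\frac{\sqrt{2} u}{2} \right)} + C.
The condition gives C = \frac{1}{2} - (0) = \frac{1}{2}.
So G(u) = \sqrt{2} \operatorname{atan}{\left(\frac{\sqrt{2} u}{2} \right)} + \frac{1}{2}.
Check: d/du[\sqrt{2} \operatorname{atan}{\left(\frac{\sqrt{2} u}{2} \right)} + \frac{1}{2}] = \frac{2}{u^{2} + 2} = G'(u).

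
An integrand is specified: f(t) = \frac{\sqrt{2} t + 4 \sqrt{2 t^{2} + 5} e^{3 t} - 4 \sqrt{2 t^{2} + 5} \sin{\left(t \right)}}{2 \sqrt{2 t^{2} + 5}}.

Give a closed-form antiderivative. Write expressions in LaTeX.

An antiderivative is F(t) = \frac{3 \sqrt{2} \sqrt{2 t^{2} + 5} + 8 e^{3 t} + 24 \cos{\left(t \right)}}{12}.

An antiderivative F(t) passes only if d/dt[F] lands on f(t) exactly.
Check: d/dt[\frac{3 \sqrt{2} \sqrt{2 t^{2} + 5} + 8 e^{3 t} + 24 \cos{\left(t \right)}}{12}] = \frac{\sqrt{2} t + 4 \sqrt{2 t^{2} + 5} e^{3 t} - 4 \sqrt{2 t^{2} + 5} \sin{\left(t \right)}}{2 \sqrt{2 t^{2} + 5}} = f(t).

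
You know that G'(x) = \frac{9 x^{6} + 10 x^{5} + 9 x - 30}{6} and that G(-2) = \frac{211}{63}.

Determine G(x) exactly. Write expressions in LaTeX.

A candidate passes only if d/dx[G] lands on the given G'(x) exactly.
A general antiderivative is \frac{3 x^{7}}{14} + \frac{5 x^{6}}{18} + \frac{3 x^{2}}{4} - 5 x + C.
The condition gives C = \frac{211}{63} - (\frac{211}{63}) = 0.
So G(x) = \frac{3 x^{7}}{14} + \frac{5 x^{6}}{18} + \frac{3 x^{2}}{4} - 5 x.
Check: d/dx[\frac{3 x^{7}}{14} + \frac{5 x^{6}}{18} + \frac{3 x^{2}}{4} - 5 x] = \frac{3 x^{6}}{2} + \frac{5 x^{5}}{3} + \frac{3 x}{2} - 5, which equals G'(x).

G(x) = \frac{3 x^{7}}{14} + \frac{5 x^{6}}{18} + \frac{3 x^{2}}{4} - 5 x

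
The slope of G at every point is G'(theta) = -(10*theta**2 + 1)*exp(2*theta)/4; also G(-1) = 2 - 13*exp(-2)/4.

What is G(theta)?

G(theta) = -5*theta**2*exp(2*theta)/4 + 5*theta*exp(2*theta)/4 - 3*exp(2*theta)/4 + 2

G'(theta) has the shape u'v + uv' for u = -5*theta**2/4 + 5*theta/4 - 3/4 and v = exp(2*theta) — it is the derivative of the product u*v.
A general antiderivative is (-5*theta**2 + 5*theta - 3)*exp(2*theta)/4 + C.
The condition gives C = 2 - 13*exp(-2)/4 - (-13*exp(-2)/4) = 2.
So G(theta) = -5*theta**2*exp(2*theta)/4 + 5*theta*exp(2*theta)/4 - 3*exp(2*theta)/4 + 2.
Check: d/dtheta[-5*theta**2*exp(2*theta)/4 + 5*theta*exp(2*theta)/4 - 3*exp(2*theta)/4 + 2] = -5*theta**2*exp(2*theta)/2 - exp(2*theta)/4, which equals G'(theta).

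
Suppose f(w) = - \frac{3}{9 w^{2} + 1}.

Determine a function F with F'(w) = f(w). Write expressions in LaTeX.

Whatever form F(w) takes, F'(w) = f(w) is non-negotiable.
Check: d/dw[- \operatorname{atan}{\left(3 w \right)}] = - \frac{3}{9 w^{2} + 1} = f(w).

An antiderivative is F(w) = - \operatorname{atan}{\left(3 w \right)}.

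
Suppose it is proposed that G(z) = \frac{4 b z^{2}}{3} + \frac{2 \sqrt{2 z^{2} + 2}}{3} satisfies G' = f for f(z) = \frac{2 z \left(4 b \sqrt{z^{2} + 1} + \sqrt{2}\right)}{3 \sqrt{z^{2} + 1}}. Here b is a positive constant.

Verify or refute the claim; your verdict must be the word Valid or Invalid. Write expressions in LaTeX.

Valid - the claim checks out under differentiation.

d/dz[G] = \frac{8 b z \sqrt{z^{2} + 1} + 2 \sqrt{2} z}{3 \sqrt{z^{2} + 1}}
This equals f(z) exactly, so the claim holds.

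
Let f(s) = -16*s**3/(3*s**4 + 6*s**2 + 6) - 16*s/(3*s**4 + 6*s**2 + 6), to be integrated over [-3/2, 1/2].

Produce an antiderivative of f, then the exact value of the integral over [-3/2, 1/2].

Antiderivative: F(s) = -4*log(s**4 + 2*s**2 + 2)/3; value = -4*log(41/16)/3 + 4*log(185/16)/3

The substitution u = s**4 + 2*s**2 + 2 works: f is exactly (dF/du)*(du/ds) for that inner function.
F(s) = -4*log(s**4 + 2*s**2 + 2)/3 is an antiderivative of f.
Check: d/ds[-4*log(s**4 + 2*s**2 + 2)/3] = (-16*s**3 - 16*s)/(3*s**4 + 6*s**2 + 6), which equals f(s).
F(1/2) = -4*log(41/16)/3; F(-3/2) = -4*log(185/16)/3.
Integral = F(1/2) - F(-3/2) = -4*log(41/16)/3 + 4*log(185/16)/3.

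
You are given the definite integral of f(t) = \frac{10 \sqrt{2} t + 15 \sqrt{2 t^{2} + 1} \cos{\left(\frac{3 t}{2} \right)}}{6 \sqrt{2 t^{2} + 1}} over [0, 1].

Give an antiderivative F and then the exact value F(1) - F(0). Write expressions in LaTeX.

Antiderivative: F(t) = \frac{5 \left(\sqrt{2} \sqrt{2 t^{2} + 1} + 2 \sin{\left(\frac{3 t}{2} \right)}\right)}{6}; value = - \frac{5 \sqrt{2}}{6} + \frac{5 \sin{\left(\frac{3}{2} \right)}}{3} + \frac{5 \sqrt{6}}{6}

Whatever form F(t) takes, F'(t) = f(t) is non-negotiable.
F(t) = \frac{5 \left(\sqrt{2} \sqrt{2 t^{2} + 1} + 2 \sin{\left(\frac{3 t}{2} \right)}\right)}{6} is an antiderivative of f.
Check: d/dt[\frac{5 \left(\sqrt{2} \sqrt{2 t^{2} + 1} + 2 \sin{\left(\frac{3 t}{2} \right)}\right)}{6}] = \frac{10 \sqrt{2} t + 15 \sqrt{2 t^{2} + 1} \cos{\left(\frac{3 t}{2} \right)}}{6 \sqrt{2 t^{2} + 1}} = f(t).
F(1) = \frac{5 \sin{\left(\frac{3}{2} \right)}}{3} + \frac{5 \sqrt{6}}{6}; F(0) = \frac{5 \sqrt{2}}{6}.
Integral = F(1) - F(0) = - \frac{5 \sqrt{2}}{6} + \frac{5 \sin{\left(\frac{3}{2} \right)}}{3} + \frac{5 \sqrt{6}}{6}.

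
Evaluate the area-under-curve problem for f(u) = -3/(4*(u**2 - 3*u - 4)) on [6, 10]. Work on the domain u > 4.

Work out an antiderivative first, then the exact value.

Factor the denominator (4*(u - 4)*(u + 1)) and decompose: f = 3/(20*(u + 1)) - 3/(20*(u - 4)); each piece integrates to a log, atan, or power term.
F(u) = 3*(-log(u - 4) + log(u + 1))/20 is an antiderivative of f.
Check: d/du[3*(-log(u - 4) + log(u + 1))/20] = -3/(4*u**2 - 12*u - 16), which equals f(u).
F(10) = -3*log(6)/20 + 3*log(11)/20; F(6) = -3*log(2)/20 + 3*log(7)/20.
Integral = F(10) - F(6) = -3*log(7)/20 - 3*log(6)/20 + 3*log(2)/20 + 3*log(11)/20.

Antiderivative: F(u) = 3*(-log(u - 4) + log(u + 1))/20; value = -3*log(7)/20 - 3*log(6)/20 + 3*log(2)/20 + 3*log(11)/20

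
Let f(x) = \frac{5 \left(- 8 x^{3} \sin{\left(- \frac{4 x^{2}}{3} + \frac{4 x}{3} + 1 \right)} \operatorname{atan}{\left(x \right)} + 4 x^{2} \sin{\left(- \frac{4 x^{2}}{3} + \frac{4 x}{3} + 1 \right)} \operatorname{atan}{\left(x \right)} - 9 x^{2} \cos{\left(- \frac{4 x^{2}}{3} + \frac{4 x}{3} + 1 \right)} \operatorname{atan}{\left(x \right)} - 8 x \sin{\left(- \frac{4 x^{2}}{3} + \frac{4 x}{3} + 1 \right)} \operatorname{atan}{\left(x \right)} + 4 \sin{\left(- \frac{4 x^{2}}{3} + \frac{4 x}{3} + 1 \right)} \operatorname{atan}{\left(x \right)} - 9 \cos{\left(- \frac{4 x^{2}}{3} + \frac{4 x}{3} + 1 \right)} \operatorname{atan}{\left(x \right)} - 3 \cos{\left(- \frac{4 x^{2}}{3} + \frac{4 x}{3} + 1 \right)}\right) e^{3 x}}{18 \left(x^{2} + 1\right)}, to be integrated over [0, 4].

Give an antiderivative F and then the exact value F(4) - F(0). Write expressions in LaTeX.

Antiderivative: F(x) = - \frac{5 e^{3 x} \cos{\left(- \frac{4 x^{2}}{3} + \frac{4 x}{3} + 1 \right)} \operatorname{atan}{\left(x \right)}}{6}; value = - \frac{5 e^{12} \cos{\left(15 \right)} \operatorname{atan}{\left(4 \right)}}{6}

Check any antiderivative F(x) by computing F'(x) and comparing it with f(x).
F(x) = - \frac{5 e^{3 x} \cos{\left(- \frac{4 x^{2}}{3} + \frac{4 x}{3} + 1 \right)} \operatorname{atan}{\left(x \right)}}{6} is an antiderivative of f.
Check: d/dx[- \frac{5 e^{3 x} \cos{\left(- \frac{4 x^{2}}{3} + \frac{4 x}{3} + 1 \right)} \operatorname{atan}{\left(x \right)}}{6}] = \frac{- 40 x^{3} e^{3 x} \sin{\left(- \frac{4 x^{2}}{3} + \frac{4 x}{3} + 1 \right)} \operatorname{atan}{\left(x \right)} + 20 x^{2} e^{3 x} \sin{\left(- \frac{4 x^{2}}{3} + \frac{4 x}{3} + 1 \right)} \operatorname{atan}{\left(x \right)} - 45 x^{2} e^{3 x} \cos{\left(- \frac{4 x^{2}}{3} + \frac{4 x}{3} + 1 \right)} \operatorname{atan}{\left(x \right)} - 40 x e^{3 x} \sin{\left(- \frac{4 x^{2}}{3} + \frac{4 x}{3} + 1 \right)} \operatorname{atan}{\left(x \right)} + 20 e^{3 x} \sin{\left(- \frac{4 x^{2}}{3} + \frac{4 x}{3} + 1 \right)} \operatorname{atan}{\left(x \right)} - 45 e^{3 x} \cos{\left(- \frac{4 x^{2}}{3} + \frac{4 x}{3} + 1 \right)} \operatorname{atan}{\left(x \right)} - 15 e^{3 x} \cos{\left(- \frac{4 x^{2}}{3} + \frac{4 x}{3} + 1 \right)}}{18 x^{2} + 18}, which equals f(x).
F(4) = - \frac{5 e^{12} \cos{\left(15 \right)} \operatorname{atan}{\left(4 \right)}}{6}; F(0) = 0.
Integral = F(4) - F(0) = - \frac{5 e^{12} \cos{\left(15 \right)} \operatorname{atan}{\left(4 \right)}}{6}.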